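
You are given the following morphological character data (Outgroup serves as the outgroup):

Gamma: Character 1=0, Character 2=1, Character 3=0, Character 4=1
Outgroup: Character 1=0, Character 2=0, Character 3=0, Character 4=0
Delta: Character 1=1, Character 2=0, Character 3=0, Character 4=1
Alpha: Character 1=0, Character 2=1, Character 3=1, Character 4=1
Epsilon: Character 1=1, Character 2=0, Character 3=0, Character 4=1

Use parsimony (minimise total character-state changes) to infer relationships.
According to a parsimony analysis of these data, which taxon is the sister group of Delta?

The outgroup has state '0' for every character, so '1' is the derived state throughout.
Character 1 (derived state '1') is shared by Delta and Epsilon — a synapomorphy uniting that clade.
Character 2: derived state '1' in Alpha and Gamma only — synapomorphy for {Alpha, Gamma}.
Character 3 (derived state '1') is unique to Alpha (autapomorphy; uninformative for grouping).
Character 4 (derived state '1') is shared by all ingroup taxa — unites the whole ingroup.
Most parsimonious ingroup topology: ((Alpha,Gamma),(Epsilon,Delta)).
Delta and Epsilon form a cherry on this tree, so they are sister taxa.

Epsilon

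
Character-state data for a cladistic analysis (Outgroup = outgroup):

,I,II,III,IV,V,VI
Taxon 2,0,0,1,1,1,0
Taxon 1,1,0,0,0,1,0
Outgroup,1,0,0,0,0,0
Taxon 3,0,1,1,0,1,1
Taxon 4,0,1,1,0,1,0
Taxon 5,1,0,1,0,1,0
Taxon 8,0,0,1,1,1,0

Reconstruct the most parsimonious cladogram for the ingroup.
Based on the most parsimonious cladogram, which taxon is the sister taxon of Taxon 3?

Taxon 4

Character polarity is set by the outgroup: the derived state is whichever differs from the outgroup's state, so for I the derived state is '0', and for the remaining characters it is '1'.
I (derived state '0') is shared by Taxon 2, Taxon 3, Taxon 4, and Taxon 8 — a synapomorphy uniting that clade.
II (derived state '1') is shared by Taxon 3 and Taxon 4 — a synapomorphy uniting that clade.
III: derived state '1' in Taxon 2, Taxon 3, Taxon 4, Taxon 5, and Taxon 8 only — synapomorphy for {Taxon 2, Taxon 3, Taxon 4, Taxon 5, Taxon 8}.
IV: derived state '1' in Taxon 2 and Taxon 8 only — synapomorphy for {Taxon 2, Taxon 8}.
V (derived state '1') is shared by all ingroup taxa — unites the whole ingroup.
VI: derived state '1' in Taxon 3 only — an autapomorphy, so it tells us nothing about relationships among taxa.
Most parsimonious ingroup topology: ((((Taxon 8,Taxon 2),(Taxon 4,Taxon 3)),Taxon 5),Taxon 1).
Taxon 3 and Taxon 4 form a cherry on this tree, so they are sister taxa.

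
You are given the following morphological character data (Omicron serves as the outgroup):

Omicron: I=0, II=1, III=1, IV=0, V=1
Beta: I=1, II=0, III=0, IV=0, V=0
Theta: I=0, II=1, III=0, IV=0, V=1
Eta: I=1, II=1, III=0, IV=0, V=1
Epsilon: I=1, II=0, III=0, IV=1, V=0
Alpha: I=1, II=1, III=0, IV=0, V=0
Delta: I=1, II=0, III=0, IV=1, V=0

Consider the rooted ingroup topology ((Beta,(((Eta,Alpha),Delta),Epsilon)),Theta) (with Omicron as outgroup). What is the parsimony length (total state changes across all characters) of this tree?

Map each character onto ((Beta,(((Eta,Alpha),Delta),Epsilon)),Theta) (rooted by Omicron) and count the minimum state changes it requires (Fitch parsimony):
I: 1; II: 2; III: 1; IV: 2; V: 2.
Total tree length = 8.

8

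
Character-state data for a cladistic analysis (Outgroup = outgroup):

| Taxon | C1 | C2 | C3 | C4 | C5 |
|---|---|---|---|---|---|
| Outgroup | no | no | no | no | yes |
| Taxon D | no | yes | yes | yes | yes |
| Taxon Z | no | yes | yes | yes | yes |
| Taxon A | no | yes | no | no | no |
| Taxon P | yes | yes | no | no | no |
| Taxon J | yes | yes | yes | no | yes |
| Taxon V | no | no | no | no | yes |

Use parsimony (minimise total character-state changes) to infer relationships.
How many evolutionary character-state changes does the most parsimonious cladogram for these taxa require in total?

Character polarity is set by the outgroup: the derived state is whichever differs from the outgroup's state, so for C5 the derived state is 'no', and for the remaining characters it is 'yes'.
C1 groups Taxon J and Taxon P, which is incompatible with the clades supported by the remaining characters; treating it as convergent (homoplasy) costs fewer steps than any alternative tree.
C2: derived state 'yes' in Taxon A, Taxon D, Taxon J, Taxon P, and Taxon Z only — synapomorphy for {Taxon A, Taxon D, Taxon J, Taxon P, Taxon Z}.
C3: derived state 'yes' in Taxon D, Taxon J, and Taxon Z only — synapomorphy for {Taxon D, Taxon J, Taxon Z}.
Only Taxon D and Taxon Z show the derived state 'yes' for C4, supporting them as a clade.
C5 (derived state 'no') is shared by Taxon A and Taxon P — a synapomorphy uniting that clade.
Most parsimonious ingroup topology: ((((Taxon D,Taxon Z),Taxon J),(Taxon A,Taxon P)),Taxon V).
Changes per character on this tree: C1: 2; C2: 1; C3: 1; C4: 1; C5: 1.
Total = 6.

6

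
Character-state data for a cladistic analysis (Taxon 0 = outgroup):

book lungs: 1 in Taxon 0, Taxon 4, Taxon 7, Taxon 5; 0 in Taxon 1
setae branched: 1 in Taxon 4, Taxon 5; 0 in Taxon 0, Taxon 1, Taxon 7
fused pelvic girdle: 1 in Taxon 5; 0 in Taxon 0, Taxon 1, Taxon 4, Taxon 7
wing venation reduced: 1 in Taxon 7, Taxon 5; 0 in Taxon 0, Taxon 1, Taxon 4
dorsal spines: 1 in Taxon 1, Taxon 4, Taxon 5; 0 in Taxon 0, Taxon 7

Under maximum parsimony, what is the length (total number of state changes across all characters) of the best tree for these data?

6

Character polarity is set by the outgroup: the derived state is whichever differs from the outgroup's state, so for book lungs the derived state is '0', and for the remaining characters it is '1'.
book lungs (derived state '0') is unique to Taxon 1 (autapomorphy; uninformative for grouping).
setae branched: derived state '1' in Taxon 4 and Taxon 5 only — synapomorphy for {Taxon 4, Taxon 5}.
fused pelvic girdle (derived state '1') is unique to Taxon 5 (autapomorphy; uninformative for grouping).
wing venation reduced groups Taxon 5 and Taxon 7, which is incompatible with the clades supported by the remaining characters; treating it as convergent (homoplasy) costs fewer steps than any alternative tree.
dorsal spines: derived state '1' in Taxon 1, Taxon 4, and Taxon 5 only — synapomorphy for {Taxon 1, Taxon 4, Taxon 5}.
Most parsimonious ingroup topology: ((Taxon 1,(Taxon 4,Taxon 5)),Taxon 7).
Changes per character on this tree: book lungs: 1; setae branched: 1; fused pelvic girdle: 1; wing venation reduced: 2; dorsal spines: 1.
Total = 6.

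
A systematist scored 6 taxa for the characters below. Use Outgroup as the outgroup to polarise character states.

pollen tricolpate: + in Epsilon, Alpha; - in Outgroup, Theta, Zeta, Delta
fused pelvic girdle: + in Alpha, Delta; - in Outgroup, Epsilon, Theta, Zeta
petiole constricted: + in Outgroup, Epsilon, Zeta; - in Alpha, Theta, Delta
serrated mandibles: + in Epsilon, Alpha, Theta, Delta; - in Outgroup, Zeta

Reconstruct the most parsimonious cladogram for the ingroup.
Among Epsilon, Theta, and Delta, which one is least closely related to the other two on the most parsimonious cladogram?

Epsilon

Character polarity is set by the outgroup: the derived state is whichever differs from the outgroup's state, so for petiole constricted the derived state is '-', and for the remaining characters it is '+'.
pollen tricolpate groups Alpha and Epsilon, which is incompatible with the clades supported by the remaining characters; treating it as convergent (homoplasy) costs fewer steps than any alternative tree.
fused pelvic girdle: derived state '+' in Alpha and Delta only — synapomorphy for {Alpha, Delta}.
petiole constricted (derived state '-') is shared by Alpha, Delta, and Theta — a synapomorphy uniting that clade.
serrated mandibles (derived state '+') is shared by Alpha, Delta, Epsilon, and Theta — a synapomorphy uniting that clade.
Most parsimonious ingroup topology: ((Epsilon,((Alpha,Delta),Theta)),Zeta).
Theta and Delta share a more recent common ancestor with each other than either does with Epsilon, so Epsilon is the least closely related of the three.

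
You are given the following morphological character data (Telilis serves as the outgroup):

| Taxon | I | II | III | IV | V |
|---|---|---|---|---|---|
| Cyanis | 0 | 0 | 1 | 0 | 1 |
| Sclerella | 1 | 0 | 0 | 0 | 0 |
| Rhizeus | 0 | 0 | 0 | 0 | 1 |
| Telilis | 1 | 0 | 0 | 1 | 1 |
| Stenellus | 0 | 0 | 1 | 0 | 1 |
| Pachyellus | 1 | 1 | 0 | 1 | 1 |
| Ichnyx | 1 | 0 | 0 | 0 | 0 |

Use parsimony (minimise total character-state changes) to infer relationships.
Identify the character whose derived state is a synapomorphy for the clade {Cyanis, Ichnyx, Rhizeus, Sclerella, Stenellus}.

Character polarity is set by the outgroup: the derived state is whichever differs from the outgroup's state, so for I, IV, V the derived state is '0', and for the remaining characters it is '1'.
I: derived state '0' in Cyanis, Rhizeus, and Stenellus only — synapomorphy for {Cyanis, Rhizeus, Stenellus}.
II (derived state '1') is unique to Pachyellus (autapomorphy; uninformative for grouping).
III: derived state '1' in Cyanis and Stenellus only — synapomorphy for {Cyanis, Stenellus}.
IV (derived state '0') is shared by Cyanis, Ichnyx, Rhizeus, Sclerella, and Stenellus — a synapomorphy uniting that clade.
V: derived state '0' in Ichnyx and Sclerella only — synapomorphy for {Ichnyx, Sclerella}.
Most parsimonious ingroup topology: (((Ichnyx,Sclerella),((Stenellus,Cyanis),Rhizeus)),Pachyellus).
The clade {Cyanis, Ichnyx, Rhizeus, Sclerella, Stenellus} is supported by IV: its derived state '0' occurs in exactly those taxa and in no other taxon (including the outgroup).

IV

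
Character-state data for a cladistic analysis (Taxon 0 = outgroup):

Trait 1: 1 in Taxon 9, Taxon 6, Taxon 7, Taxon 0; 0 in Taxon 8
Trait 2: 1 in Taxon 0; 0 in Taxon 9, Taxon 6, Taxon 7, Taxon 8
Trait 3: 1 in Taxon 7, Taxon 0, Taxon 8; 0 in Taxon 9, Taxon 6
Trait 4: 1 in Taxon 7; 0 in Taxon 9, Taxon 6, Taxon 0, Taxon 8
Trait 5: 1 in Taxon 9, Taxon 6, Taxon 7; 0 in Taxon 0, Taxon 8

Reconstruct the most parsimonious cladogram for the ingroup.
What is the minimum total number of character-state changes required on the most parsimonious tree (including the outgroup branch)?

5

Character polarity is set by the outgroup: the derived state is whichever differs from the outgroup's state, so for Trait 1, Trait 2, Trait 3 the derived state is '0', and for the remaining characters it is '1'.
Trait 1: derived state '0' in Taxon 8 only — an autapomorphy, so it tells us nothing about relationships among taxa.
All ingroup taxa share the derived state '0' for Trait 2; it defines the ingroup but does not resolve relationships within it.
Trait 3 (derived state '0') is shared by Taxon 6 and Taxon 9 — a synapomorphy uniting that clade.
Trait 4 (derived state '1') is unique to Taxon 7 (autapomorphy; uninformative for grouping).
Only Taxon 6, Taxon 7, and Taxon 9 show the derived state '1' for Trait 5, supporting them as a clade.
Most parsimonious ingroup topology: ((Taxon 7,(Taxon 6,Taxon 9)),Taxon 8).
Changes per character on this tree: Trait 1: 1; Trait 2: 1; Trait 3: 1; Trait 4: 1; Trait 5: 1.
Total = 5.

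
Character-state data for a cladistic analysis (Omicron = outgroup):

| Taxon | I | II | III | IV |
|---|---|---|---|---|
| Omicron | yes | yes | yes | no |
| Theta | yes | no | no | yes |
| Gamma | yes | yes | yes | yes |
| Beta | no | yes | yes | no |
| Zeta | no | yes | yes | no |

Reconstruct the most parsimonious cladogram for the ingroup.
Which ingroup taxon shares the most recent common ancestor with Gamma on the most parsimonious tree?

Character polarity is set by the outgroup: the derived state is whichever differs from the outgroup's state, so for I, II, III the derived state is 'no', and for the remaining characters it is 'yes'.
Only Beta and Zeta show the derived state 'no' for I, supporting them as a clade.
II (derived state 'no') is unique to Theta (autapomorphy; uninformative for grouping).
III: derived state 'no' in Theta only — an autapomorphy, so it tells us nothing about relationships among taxa.
IV (derived state 'yes') is shared by Gamma and Theta — a synapomorphy uniting that clade.
Most parsimonious ingroup topology: ((Theta,Gamma),(Beta,Zeta)).
Gamma and Theta form a cherry on this tree, so they are sister taxa.

Theta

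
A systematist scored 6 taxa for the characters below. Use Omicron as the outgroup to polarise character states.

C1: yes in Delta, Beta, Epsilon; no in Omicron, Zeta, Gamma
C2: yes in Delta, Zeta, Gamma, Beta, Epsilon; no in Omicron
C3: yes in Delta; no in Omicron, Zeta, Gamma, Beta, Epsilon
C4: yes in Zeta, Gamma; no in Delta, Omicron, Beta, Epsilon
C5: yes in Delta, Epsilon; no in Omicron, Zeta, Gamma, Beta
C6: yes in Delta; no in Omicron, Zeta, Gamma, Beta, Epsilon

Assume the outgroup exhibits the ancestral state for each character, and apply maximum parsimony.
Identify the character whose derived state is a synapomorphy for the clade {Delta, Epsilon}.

The outgroup has state 'no' for every character, so 'yes' is the derived state throughout.
C1 (derived state 'yes') is shared by Beta, Delta, and Epsilon — a synapomorphy uniting that clade.
C2 (derived state 'yes') is shared by all ingroup taxa — unites the whole ingroup.
C3 (derived state 'yes') is unique to Delta (autapomorphy; uninformative for grouping).
C4 (derived state 'yes') is shared by Gamma and Zeta — a synapomorphy uniting that clade.
Only Delta and Epsilon show the derived state 'yes' for C5, supporting them as a clade.
C6 (derived state 'yes') is unique to Delta (autapomorphy; uninformative for grouping).
Most parsimonious ingroup topology: ((Beta,(Delta,Epsilon)),(Gamma,Zeta)).
The clade {Delta, Epsilon} is supported by C5: its derived state 'yes' occurs in exactly those taxa and in no other taxon (including the outgroup).

C5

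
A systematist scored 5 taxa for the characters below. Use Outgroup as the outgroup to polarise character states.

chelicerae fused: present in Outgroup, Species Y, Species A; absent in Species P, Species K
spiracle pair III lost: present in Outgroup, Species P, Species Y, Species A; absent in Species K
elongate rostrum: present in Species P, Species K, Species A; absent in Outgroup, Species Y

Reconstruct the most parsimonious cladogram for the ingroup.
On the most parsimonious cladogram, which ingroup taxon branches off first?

Species Y

Character polarity is set by the outgroup: the derived state is whichever differs from the outgroup's state, so for chelicerae fused, spiracle pair III lost the derived state is 'absent', and for the remaining characters it is 'present'.
chelicerae fused: derived state 'absent' in Species K and Species P only — synapomorphy for {Species K, Species P}.
spiracle pair III lost (derived state 'absent') is unique to Species K (autapomorphy; uninformative for grouping).
elongate rostrum (derived state 'present') is shared by Species A, Species K, and Species P — a synapomorphy uniting that clade.
Most parsimonious ingroup topology: (((Species P,Species K),Species A),Species Y).
Species Y is sister to the clade containing all other ingroup taxa, so it is the earliest-diverging (most basal) ingroup lineage.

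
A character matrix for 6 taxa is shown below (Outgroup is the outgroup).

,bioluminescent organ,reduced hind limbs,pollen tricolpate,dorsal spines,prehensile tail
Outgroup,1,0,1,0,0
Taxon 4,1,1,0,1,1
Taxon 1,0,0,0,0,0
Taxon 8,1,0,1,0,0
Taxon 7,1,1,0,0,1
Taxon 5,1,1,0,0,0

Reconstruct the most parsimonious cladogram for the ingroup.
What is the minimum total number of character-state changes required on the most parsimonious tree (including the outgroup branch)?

5

Character polarity is set by the outgroup: the derived state is whichever differs from the outgroup's state, so for bioluminescent organ, pollen tricolpate the derived state is '0', and for the remaining characters it is '1'.
bioluminescent organ (derived state '0') is unique to Taxon 1 (autapomorphy; uninformative for grouping).
Only Taxon 4, Taxon 5, and Taxon 7 show the derived state '1' for reduced hind limbs, supporting them as a clade.
pollen tricolpate (derived state '0') is shared by Taxon 1, Taxon 4, Taxon 5, and Taxon 7 — a synapomorphy uniting that clade.
dorsal spines: derived state '1' in Taxon 4 only — an autapomorphy, so it tells us nothing about relationships among taxa.
prehensile tail (derived state '1') is shared by Taxon 4 and Taxon 7 — a synapomorphy uniting that clade.
Most parsimonious ingroup topology: ((((Taxon 4,Taxon 7),Taxon 5),Taxon 1),Taxon 8).
Changes per character on this tree: bioluminescent organ: 1; reduced hind limbs: 1; pollen tricolpate: 1; dorsal spines: 1; prehensile tail: 1.
Total = 5.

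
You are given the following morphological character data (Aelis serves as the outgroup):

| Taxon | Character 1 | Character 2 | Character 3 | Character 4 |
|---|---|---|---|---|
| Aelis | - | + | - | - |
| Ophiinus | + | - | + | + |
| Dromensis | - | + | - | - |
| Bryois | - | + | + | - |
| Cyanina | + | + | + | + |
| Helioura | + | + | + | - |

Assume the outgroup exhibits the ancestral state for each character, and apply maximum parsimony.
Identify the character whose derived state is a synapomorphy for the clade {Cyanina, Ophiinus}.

Character 4

Character polarity is set by the outgroup: the derived state is whichever differs from the outgroup's state, so for Character 2 the derived state is '-', and for the remaining characters it is '+'.
Character 1 (derived state '+') is shared by Cyanina, Helioura, and Ophiinus — a synapomorphy uniting that clade.
Character 2: derived state '-' in Ophiinus only — an autapomorphy, so it tells us nothing about relationships among taxa.
Only Bryois, Cyanina, Helioura, and Ophiinus show the derived state '+' for Character 3, supporting them as a clade.
Character 4 (derived state '+') is shared by Cyanina and Ophiinus — a synapomorphy uniting that clade.
Most parsimonious ingroup topology: ((((Ophiinus,Cyanina),Helioura),Bryois),Dromensis).
The clade {Cyanina, Ophiinus} is supported by Character 4: its derived state '+' occurs in exactly those taxa and in no other taxon (including the outgroup).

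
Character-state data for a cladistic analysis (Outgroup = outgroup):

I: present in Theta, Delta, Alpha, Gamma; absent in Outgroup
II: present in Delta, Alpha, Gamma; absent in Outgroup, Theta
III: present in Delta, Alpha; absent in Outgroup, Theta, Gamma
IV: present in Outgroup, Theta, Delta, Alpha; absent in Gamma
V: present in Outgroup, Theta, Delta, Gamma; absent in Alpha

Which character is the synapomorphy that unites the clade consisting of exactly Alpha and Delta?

III

Character polarity is set by the outgroup: the derived state is whichever differs from the outgroup's state, so for IV, V the derived state is 'absent', and for the remaining characters it is 'present'.
All ingroup taxa share the derived state 'present' for I; it defines the ingroup but does not resolve relationships within it.
II: derived state 'present' in Alpha, Delta, and Gamma only — synapomorphy for {Alpha, Delta, Gamma}.
III (derived state 'present') is shared by Alpha and Delta — a synapomorphy uniting that clade.
IV (derived state 'absent') is unique to Gamma (autapomorphy; uninformative for grouping).
V (derived state 'absent') is unique to Alpha (autapomorphy; uninformative for grouping).
Most parsimonious ingroup topology: (Theta,((Delta,Alpha),Gamma)).
The clade {Alpha, Delta} is supported by III: its derived state 'present' occurs in exactly those taxa and in no other taxon (including the outgroup).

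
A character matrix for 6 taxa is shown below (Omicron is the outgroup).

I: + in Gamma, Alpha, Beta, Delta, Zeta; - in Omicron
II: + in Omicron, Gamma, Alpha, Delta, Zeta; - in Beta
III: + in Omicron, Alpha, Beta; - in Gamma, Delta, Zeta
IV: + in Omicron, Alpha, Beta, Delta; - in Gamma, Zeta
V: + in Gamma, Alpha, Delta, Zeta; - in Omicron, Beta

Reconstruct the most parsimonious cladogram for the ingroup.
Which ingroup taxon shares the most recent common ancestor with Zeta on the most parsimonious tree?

Gamma

Character polarity is set by the outgroup: the derived state is whichever differs from the outgroup's state, so for II, III, IV the derived state is '-', and for the remaining characters it is '+'.
I (derived state '+') is shared by all ingroup taxa — unites the whole ingroup.
II: derived state '-' in Beta only — an autapomorphy, so it tells us nothing about relationships among taxa.
III: derived state '-' in Delta, Gamma, and Zeta only — synapomorphy for {Delta, Gamma, Zeta}.
IV (derived state '-') is shared by Gamma and Zeta — a synapomorphy uniting that clade.
V (derived state '+') is shared by Alpha, Delta, Gamma, and Zeta — a synapomorphy uniting that clade.
Most parsimonious ingroup topology: ((((Gamma,Zeta),Delta),Alpha),Beta).
Zeta and Gamma form a cherry on this tree, so they are sister taxa.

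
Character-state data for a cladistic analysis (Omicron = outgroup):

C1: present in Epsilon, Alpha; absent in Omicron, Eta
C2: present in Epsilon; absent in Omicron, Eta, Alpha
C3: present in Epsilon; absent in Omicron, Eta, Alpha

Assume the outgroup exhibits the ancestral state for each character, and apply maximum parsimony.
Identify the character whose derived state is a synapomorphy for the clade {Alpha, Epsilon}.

C1

The outgroup has state 'absent' for every character, so 'present' is the derived state throughout.
C1 (derived state 'present') is shared by Alpha and Epsilon — a synapomorphy uniting that clade.
C2 (derived state 'present') is unique to Epsilon (autapomorphy; uninformative for grouping).
C3: derived state 'present' in Epsilon only — an autapomorphy, so it tells us nothing about relationships among taxa.
Most parsimonious ingroup topology: (Eta,(Epsilon,Alpha)).
The clade {Alpha, Epsilon} is supported by C1: its derived state 'present' occurs in exactly those taxa and in no other taxon (including the outgroup).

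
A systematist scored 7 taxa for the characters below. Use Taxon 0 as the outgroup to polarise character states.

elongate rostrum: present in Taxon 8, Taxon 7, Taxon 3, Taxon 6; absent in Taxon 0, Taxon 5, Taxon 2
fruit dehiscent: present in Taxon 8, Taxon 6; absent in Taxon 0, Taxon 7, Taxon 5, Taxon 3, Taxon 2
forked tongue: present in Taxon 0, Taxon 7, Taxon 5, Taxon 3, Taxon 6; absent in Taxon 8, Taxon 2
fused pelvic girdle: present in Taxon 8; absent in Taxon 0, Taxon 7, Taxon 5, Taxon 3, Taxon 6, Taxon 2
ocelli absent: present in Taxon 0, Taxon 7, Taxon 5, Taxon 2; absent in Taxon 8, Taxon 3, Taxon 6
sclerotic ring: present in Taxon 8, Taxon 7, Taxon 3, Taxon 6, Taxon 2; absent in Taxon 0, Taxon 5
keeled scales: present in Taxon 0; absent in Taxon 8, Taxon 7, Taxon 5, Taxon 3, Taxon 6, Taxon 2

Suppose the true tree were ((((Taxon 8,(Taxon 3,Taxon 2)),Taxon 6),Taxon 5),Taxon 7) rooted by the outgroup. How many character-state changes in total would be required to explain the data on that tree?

13

Map each character onto ((((Taxon 8,(Taxon 3,Taxon 2)),Taxon 6),Taxon 5),Taxon 7) (rooted by Taxon 0) and count the minimum state changes it requires (Fitch parsimony):
elongate rostrum: 3; fruit dehiscent: 2; forked tongue: 2; fused pelvic girdle: 1; ocelli absent: 2; sclerotic ring: 2; keeled scales: 1.
Total tree length = 13.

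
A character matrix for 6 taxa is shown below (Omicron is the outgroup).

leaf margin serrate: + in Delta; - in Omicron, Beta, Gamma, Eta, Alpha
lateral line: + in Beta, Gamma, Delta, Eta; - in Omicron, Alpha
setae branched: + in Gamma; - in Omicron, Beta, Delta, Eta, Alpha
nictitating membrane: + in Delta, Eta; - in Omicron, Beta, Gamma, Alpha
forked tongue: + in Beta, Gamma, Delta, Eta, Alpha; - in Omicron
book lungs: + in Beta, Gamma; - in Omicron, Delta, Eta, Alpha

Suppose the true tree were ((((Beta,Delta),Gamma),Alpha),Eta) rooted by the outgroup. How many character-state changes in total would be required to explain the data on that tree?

9

Map each character onto ((((Beta,Delta),Gamma),Alpha),Eta) (rooted by Omicron) and count the minimum state changes it requires (Fitch parsimony):
leaf margin serrate: 1; lateral line: 2; setae branched: 1; nictitating membrane: 2; forked tongue: 1; book lungs: 2.
Total tree length = 9.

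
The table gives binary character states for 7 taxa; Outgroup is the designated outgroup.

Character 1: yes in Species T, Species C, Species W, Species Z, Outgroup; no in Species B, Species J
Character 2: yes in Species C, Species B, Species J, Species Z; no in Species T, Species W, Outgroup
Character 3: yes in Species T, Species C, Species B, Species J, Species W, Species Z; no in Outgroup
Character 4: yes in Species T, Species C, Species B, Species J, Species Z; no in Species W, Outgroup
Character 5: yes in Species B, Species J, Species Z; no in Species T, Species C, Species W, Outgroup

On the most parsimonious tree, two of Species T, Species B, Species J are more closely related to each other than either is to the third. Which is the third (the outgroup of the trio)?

Character polarity is set by the outgroup: the derived state is whichever differs from the outgroup's state, so for Character 1 the derived state is 'no', and for the remaining characters it is 'yes'.
Character 1 (derived state 'no') is shared by Species B and Species J — a synapomorphy uniting that clade.
Only Species B, Species C, Species J, and Species Z show the derived state 'yes' for Character 2, supporting them as a clade.
Character 3 (derived state 'yes') is shared by all ingroup taxa — unites the whole ingroup.
Only Species B, Species C, Species J, Species T, and Species Z show the derived state 'yes' for Character 4, supporting them as a clade.
Only Species B, Species J, and Species Z show the derived state 'yes' for Character 5, supporting them as a clade.
Most parsimonious ingroup topology: (Species W,((Species C,(Species Z,(Species B,Species J))),Species T)).
Species B and Species J share a more recent common ancestor with each other than either does with Species T, so Species T is the least closely related of the three.

Species T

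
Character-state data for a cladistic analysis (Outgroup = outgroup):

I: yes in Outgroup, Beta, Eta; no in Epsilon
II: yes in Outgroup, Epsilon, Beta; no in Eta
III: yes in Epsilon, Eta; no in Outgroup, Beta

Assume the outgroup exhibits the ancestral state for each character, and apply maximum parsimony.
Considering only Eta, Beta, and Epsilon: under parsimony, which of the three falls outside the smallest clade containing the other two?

Beta

Character polarity is set by the outgroup: the derived state is whichever differs from the outgroup's state, so for I, II the derived state is 'no', and for the remaining characters it is 'yes'.
I (derived state 'no') is unique to Epsilon (autapomorphy; uninformative for grouping).
II (derived state 'no') is unique to Eta (autapomorphy; uninformative for grouping).
III (derived state 'yes') is shared by Epsilon and Eta — a synapomorphy uniting that clade.
Most parsimonious ingroup topology: ((Epsilon,Eta),Beta).
Eta and Epsilon share a more recent common ancestor with each other than either does with Beta, so Beta is the least closely related of the three.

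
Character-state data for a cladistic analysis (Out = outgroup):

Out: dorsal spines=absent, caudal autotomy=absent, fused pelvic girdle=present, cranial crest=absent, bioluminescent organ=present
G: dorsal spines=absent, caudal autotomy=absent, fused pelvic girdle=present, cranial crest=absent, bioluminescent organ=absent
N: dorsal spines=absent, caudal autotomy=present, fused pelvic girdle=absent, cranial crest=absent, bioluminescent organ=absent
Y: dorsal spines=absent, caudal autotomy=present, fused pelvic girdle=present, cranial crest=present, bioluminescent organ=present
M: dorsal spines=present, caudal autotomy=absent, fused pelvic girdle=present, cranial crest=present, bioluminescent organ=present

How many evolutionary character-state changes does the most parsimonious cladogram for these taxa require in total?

6

Character polarity is set by the outgroup: the derived state is whichever differs from the outgroup's state, so for fused pelvic girdle, bioluminescent organ the derived state is 'absent', and for the remaining characters it is 'present'.
dorsal spines (derived state 'present') is unique to M (autapomorphy; uninformative for grouping).
caudal autotomy (state 'present') occurs in N and Y but conflicts with the nesting implied by the other characters — most parsimoniously interpreted as homoplasy.
fused pelvic girdle (derived state 'absent') is unique to N (autapomorphy; uninformative for grouping).
cranial crest: derived state 'present' in M and Y only — synapomorphy for {M, Y}.
Only G and N show the derived state 'absent' for bioluminescent organ, supporting them as a clade.
Most parsimonious ingroup topology: ((G,N),(Y,M)).
Changes per character on this tree: dorsal spines: 1; caudal autotomy: 2; fused pelvic girdle: 1; cranial crest: 1; bioluminescent organ: 1.
Total = 6.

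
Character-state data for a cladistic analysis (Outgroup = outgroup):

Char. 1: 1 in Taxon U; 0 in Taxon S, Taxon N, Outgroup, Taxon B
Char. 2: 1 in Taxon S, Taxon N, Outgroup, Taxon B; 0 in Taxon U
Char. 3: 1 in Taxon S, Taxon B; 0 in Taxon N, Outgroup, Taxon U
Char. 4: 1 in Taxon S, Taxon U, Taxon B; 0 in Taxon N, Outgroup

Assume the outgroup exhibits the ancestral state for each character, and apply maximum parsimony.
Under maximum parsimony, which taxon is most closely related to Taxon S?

Character polarity is set by the outgroup: the derived state is whichever differs from the outgroup's state, so for Char. 2 the derived state is '0', and for the remaining characters it is '1'.
Char. 1 (derived state '1') is unique to Taxon U (autapomorphy; uninformative for grouping).
Char. 2 (derived state '0') is unique to Taxon U (autapomorphy; uninformative for grouping).
Char. 3 (derived state '1') is shared by Taxon B and Taxon S — a synapomorphy uniting that clade.
Char. 4 (derived state '1') is shared by Taxon B, Taxon S, and Taxon U — a synapomorphy uniting that clade.
Most parsimonious ingroup topology: (((Taxon S,Taxon B),Taxon U),Taxon N).
Taxon S and Taxon B form a cherry on this tree, so they are sister taxa.

Taxon B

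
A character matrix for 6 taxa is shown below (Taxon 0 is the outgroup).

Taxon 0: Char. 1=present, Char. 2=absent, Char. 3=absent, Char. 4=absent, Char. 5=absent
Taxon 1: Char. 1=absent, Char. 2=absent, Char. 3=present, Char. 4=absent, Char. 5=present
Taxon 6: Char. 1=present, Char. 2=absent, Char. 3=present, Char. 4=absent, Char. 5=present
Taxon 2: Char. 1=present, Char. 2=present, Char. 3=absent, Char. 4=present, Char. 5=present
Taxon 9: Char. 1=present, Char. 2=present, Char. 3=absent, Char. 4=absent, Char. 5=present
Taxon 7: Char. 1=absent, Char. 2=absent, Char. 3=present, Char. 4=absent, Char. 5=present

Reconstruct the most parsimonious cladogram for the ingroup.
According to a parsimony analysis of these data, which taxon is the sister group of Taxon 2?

Taxon 9

Character polarity is set by the outgroup: the derived state is whichever differs from the outgroup's state, so for Char. 1 the derived state is 'absent', and for the remaining characters it is 'present'.
Char. 1 (derived state 'absent') is shared by Taxon 1 and Taxon 7 — a synapomorphy uniting that clade.
Char. 2: derived state 'present' in Taxon 2 and Taxon 9 only — synapomorphy for {Taxon 2, Taxon 9}.
Only Taxon 1, Taxon 6, and Taxon 7 show the derived state 'present' for Char. 3, supporting them as a clade.
Char. 4 (derived state 'present') is unique to Taxon 2 (autapomorphy; uninformative for grouping).
Char. 5 (derived state 'present') is shared by all ingroup taxa — unites the whole ingroup.
Most parsimonious ingroup topology: (((Taxon 1,Taxon 7),Taxon 6),(Taxon 2,Taxon 9)).
Taxon 2 and Taxon 9 form a cherry on this tree, so they are sister taxa.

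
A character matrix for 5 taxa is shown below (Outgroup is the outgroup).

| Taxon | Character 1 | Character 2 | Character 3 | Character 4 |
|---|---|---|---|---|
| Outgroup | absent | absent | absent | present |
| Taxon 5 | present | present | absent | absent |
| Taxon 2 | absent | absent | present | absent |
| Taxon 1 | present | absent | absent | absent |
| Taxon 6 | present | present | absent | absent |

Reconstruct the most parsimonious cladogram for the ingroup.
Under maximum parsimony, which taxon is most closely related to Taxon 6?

Taxon 5

Character polarity is set by the outgroup: the derived state is whichever differs from the outgroup's state, so for Character 4 the derived state is 'absent', and for the remaining characters it is 'present'.
Only Taxon 1, Taxon 5, and Taxon 6 show the derived state 'present' for Character 1, supporting them as a clade.
Character 2: derived state 'present' in Taxon 5 and Taxon 6 only — synapomorphy for {Taxon 5, Taxon 6}.
Character 3: derived state 'present' in Taxon 2 only — an autapomorphy, so it tells us nothing about relationships among taxa.
All ingroup taxa share the derived state 'absent' for Character 4; it defines the ingroup but does not resolve relationships within it.
Most parsimonious ingroup topology: (((Taxon 5,Taxon 6),Taxon 1),Taxon 2).
Taxon 6 and Taxon 5 form a cherry on this tree, so they are sister taxa.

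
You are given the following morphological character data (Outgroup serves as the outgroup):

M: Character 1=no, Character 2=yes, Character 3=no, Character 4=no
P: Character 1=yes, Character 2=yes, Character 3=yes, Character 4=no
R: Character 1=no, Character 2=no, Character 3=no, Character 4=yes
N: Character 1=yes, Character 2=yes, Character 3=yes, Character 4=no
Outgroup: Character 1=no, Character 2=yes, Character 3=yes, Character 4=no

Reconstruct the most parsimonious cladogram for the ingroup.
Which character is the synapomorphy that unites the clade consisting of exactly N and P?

Character 1

Character polarity is set by the outgroup: the derived state is whichever differs from the outgroup's state, so for Character 2, Character 3 the derived state is 'no', and for the remaining characters it is 'yes'.
Character 1 (derived state 'yes') is shared by N and P — a synapomorphy uniting that clade.
Character 2: derived state 'no' in R only — an autapomorphy, so it tells us nothing about relationships among taxa.
Character 3 (derived state 'no') is shared by M and R — a synapomorphy uniting that clade.
Character 4: derived state 'yes' in R only — an autapomorphy, so it tells us nothing about relationships among taxa.
Most parsimonious ingroup topology: ((R,M),(N,P)).
The clade {N, P} is supported by Character 1: its derived state 'yes' occurs in exactly those taxa and in no other taxon (including the outgroup).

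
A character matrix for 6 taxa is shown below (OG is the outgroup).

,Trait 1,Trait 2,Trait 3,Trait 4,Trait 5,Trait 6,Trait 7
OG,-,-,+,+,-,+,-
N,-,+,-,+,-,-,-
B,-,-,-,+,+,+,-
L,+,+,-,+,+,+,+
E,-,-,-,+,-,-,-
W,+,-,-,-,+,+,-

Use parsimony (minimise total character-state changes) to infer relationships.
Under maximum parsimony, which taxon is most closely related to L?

Character polarity is set by the outgroup: the derived state is whichever differs from the outgroup's state, so for Trait 3, Trait 4, Trait 6 the derived state is '-', and for the remaining characters it is '+'.
Trait 1 (derived state '+') is shared by L and W — a synapomorphy uniting that clade.
Trait 2 (state '+') occurs in L and N but conflicts with the nesting implied by the other characters — most parsimoniously interpreted as homoplasy.
Trait 3 (derived state '-') is shared by all ingroup taxa — unites the whole ingroup.
Trait 4 (derived state '-') is unique to W (autapomorphy; uninformative for grouping).
Trait 5 (derived state '+') is shared by B, L, and W — a synapomorphy uniting that clade.
Trait 6: derived state '-' in E and N only — synapomorphy for {E, N}.
Trait 7: derived state '+' in L only — an autapomorphy, so it tells us nothing about relationships among taxa.
Most parsimonious ingroup topology: ((N,E),(B,(L,W))).
L and W form a cherry on this tree, so they are sister taxa.

W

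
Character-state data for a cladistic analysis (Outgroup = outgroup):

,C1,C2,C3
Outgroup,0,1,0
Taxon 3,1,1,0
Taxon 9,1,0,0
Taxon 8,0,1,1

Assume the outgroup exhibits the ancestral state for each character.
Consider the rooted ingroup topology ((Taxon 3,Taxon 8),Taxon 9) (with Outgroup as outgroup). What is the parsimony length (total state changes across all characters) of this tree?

4

Map each character onto ((Taxon 3,Taxon 8),Taxon 9) (rooted by Outgroup) and count the minimum state changes it requires (Fitch parsimony):
C1: 2; C2: 1; C3: 1.
Total tree length = 4.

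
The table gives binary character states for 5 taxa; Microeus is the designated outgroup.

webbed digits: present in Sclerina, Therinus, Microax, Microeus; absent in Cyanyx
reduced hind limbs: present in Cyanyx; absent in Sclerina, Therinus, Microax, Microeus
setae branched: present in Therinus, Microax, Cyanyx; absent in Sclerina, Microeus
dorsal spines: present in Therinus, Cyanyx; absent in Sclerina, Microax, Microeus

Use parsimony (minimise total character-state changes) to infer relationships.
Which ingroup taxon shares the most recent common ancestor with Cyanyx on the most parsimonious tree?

Therinus

Character polarity is set by the outgroup: the derived state is whichever differs from the outgroup's state, so for webbed digits the derived state is 'absent', and for the remaining characters it is 'present'.
webbed digits (derived state 'absent') is unique to Cyanyx (autapomorphy; uninformative for grouping).
reduced hind limbs (derived state 'present') is unique to Cyanyx (autapomorphy; uninformative for grouping).
Only Cyanyx, Microax, and Therinus show the derived state 'present' for setae branched, supporting them as a clade.
dorsal spines: derived state 'present' in Cyanyx and Therinus only — synapomorphy for {Cyanyx, Therinus}.
Most parsimonious ingroup topology: (((Cyanyx,Therinus),Microax),Sclerina).
Cyanyx and Therinus form a cherry on this tree, so they are sister taxa.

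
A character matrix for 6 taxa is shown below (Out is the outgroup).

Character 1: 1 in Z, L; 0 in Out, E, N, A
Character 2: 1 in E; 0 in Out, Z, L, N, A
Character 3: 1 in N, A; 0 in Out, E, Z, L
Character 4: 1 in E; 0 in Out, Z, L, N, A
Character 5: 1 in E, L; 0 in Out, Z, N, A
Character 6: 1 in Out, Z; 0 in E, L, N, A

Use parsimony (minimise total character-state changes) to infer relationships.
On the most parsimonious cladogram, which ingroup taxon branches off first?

Character polarity is set by the outgroup: the derived state is whichever differs from the outgroup's state, so for Character 6 the derived state is '0', and for the remaining characters it is '1'.
Character 1 groups L and Z, which is incompatible with the clades supported by the remaining characters; treating it as convergent (homoplasy) costs fewer steps than any alternative tree.
Character 2 (derived state '1') is unique to E (autapomorphy; uninformative for grouping).
Only A and N show the derived state '1' for Character 3, supporting them as a clade.
Character 4 (derived state '1') is unique to E (autapomorphy; uninformative for grouping).
Only E and L show the derived state '1' for Character 5, supporting them as a clade.
Character 6: derived state '0' in A, E, L, and N only — synapomorphy for {A, E, L, N}.
Most parsimonious ingroup topology: (((E,L),(N,A)),Z).
Z is sister to the clade containing all other ingroup taxa, so it is the earliest-diverging (most basal) ingroup lineage.

Z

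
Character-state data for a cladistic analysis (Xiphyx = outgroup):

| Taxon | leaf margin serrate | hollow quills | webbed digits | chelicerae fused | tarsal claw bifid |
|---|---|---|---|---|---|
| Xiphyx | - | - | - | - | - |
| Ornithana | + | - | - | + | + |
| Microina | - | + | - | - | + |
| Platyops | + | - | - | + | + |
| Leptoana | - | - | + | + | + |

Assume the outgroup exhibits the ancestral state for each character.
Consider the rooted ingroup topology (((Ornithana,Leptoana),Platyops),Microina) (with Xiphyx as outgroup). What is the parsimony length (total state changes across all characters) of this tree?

Map each character onto (((Ornithana,Leptoana),Platyops),Microina) (rooted by Xiphyx) and count the minimum state changes it requires (Fitch parsimony):
leaf margin serrate: 2; hollow quills: 1; webbed digits: 1; chelicerae fused: 1; tarsal claw bifid: 1.
Total tree length = 6.

6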